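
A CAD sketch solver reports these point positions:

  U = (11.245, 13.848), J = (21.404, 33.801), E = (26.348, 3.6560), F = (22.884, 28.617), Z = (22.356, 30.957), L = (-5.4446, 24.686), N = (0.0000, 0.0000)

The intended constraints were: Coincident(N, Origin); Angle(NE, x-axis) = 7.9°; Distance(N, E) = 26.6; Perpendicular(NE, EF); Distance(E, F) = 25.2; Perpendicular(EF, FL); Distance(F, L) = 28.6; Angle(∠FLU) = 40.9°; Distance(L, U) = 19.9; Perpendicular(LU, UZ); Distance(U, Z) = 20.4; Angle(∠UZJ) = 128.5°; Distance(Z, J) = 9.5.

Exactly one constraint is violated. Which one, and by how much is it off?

Distance(Z, J) = 9.5 — off by 6.50.

N = (0.00, 0.00) ✓; NE at 7.900° ✓; |NE| = 26.60 ✓; ∠(NE, EF) = 90.00° ✓; |EF| = 25.20 ✓; ∠(EF, FL) = 90.00° ✓; |FL| = 28.60 ✓; ∠FLU = 40.90° ✓; |LU| = 19.90 ✓; ∠(LU, UZ) = 90.00° ✓; |UZ| = 20.40 ✓; ∠UZJ = 128.5° ✓; |ZJ| = 2.999 ✗.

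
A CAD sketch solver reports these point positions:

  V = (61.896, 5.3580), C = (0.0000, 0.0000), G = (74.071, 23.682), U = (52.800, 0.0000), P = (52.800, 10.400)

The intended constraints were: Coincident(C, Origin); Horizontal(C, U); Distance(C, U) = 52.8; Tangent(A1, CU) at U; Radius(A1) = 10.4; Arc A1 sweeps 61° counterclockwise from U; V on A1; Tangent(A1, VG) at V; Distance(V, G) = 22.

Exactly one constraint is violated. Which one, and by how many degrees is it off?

Tangent(A1, VG) at V — off by 4.60°.

C = (0.00, 0.00) ✓; C.y = 0.00, U.y = 0.00 ✓; |CU| = 52.80 ✓; ∠(PU, UC) = 90.00° ✓; |PU| = 10.40 ✓; bearing(P→V) − bearing(P→U) = 61.00° ✓; |PV| = 10.40 ✓; ∠(PV, VG) = 94.60° ✗; |VG| = 22.00 ✓.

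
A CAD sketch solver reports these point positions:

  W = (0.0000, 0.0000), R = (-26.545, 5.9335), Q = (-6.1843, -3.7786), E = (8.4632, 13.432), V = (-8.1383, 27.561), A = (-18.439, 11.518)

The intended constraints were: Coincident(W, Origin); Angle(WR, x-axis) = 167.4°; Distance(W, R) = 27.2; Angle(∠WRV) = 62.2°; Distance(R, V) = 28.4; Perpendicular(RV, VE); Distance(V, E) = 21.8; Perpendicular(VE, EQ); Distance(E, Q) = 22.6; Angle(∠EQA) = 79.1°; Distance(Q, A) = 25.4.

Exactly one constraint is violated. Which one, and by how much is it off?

Distance(Q, A) = 25.4 — off by 5.80.

W = (0.00, 0.00) ✓; WR at 167.4° ✓; |WR| = 27.20 ✓; ∠WRV = 62.20° ✓; |RV| = 28.40 ✓; ∠(RV, VE) = 90.00° ✓; |VE| = 21.80 ✓; ∠(VE, EQ) = 90.00° ✓; |EQ| = 22.60 ✓; ∠EQA = 79.10° ✓; |QA| = 19.60 ✗.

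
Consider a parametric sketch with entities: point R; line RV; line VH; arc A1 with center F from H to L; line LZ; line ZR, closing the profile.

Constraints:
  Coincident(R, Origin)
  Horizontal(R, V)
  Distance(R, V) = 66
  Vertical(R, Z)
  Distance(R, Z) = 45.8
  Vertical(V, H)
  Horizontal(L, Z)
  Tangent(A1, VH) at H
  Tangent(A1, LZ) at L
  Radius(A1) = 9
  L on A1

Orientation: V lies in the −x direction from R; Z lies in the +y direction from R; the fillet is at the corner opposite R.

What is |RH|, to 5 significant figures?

75.566

R is at the origin; R and V share the same y with |RV| = 66.0 and V on the −x side, so V = (-66.000, 0.0000). RZ is vertical with |RZ| = 45.8 and Z on the +y side, so Z = (0.0000, 45.800). The virtual corner opposite R is at (-66.000, 45.800). The tangent condition forces FH to be normal to VH and since A1 is tangent to LZ there, FL ⟂ LZ, with radius 9.0, so the center F sits 9.0 in from both sides at F = (-57.000, 36.800). That places the tangent points at H = (-66.000, 36.800) on VH and L = (-57.000, 45.800) on LZ. Then |RH| = |H − R| = 75.566.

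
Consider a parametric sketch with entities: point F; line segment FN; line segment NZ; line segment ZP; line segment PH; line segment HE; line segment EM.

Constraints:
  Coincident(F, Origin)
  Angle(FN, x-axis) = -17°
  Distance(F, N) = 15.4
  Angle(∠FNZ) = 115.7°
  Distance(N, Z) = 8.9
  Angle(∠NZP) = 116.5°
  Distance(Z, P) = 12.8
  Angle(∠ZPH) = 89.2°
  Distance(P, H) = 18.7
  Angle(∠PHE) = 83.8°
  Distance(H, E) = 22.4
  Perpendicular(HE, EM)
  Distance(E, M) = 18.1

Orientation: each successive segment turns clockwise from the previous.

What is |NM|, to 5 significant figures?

10.564

F is at the origin; FN runs at -17.0° with length 15.4, so N = (14.727, -4.5025). ∠FNZ = 115.7° gives NZ at -81.300° from the x-axis; with |NZ| = 8.9, Z = (16.073, -13.300). ∠NZP = 116.5° gives ZP at -144.80° from the x-axis; with |ZP| = 12.8, P = (5.6139, -20.678). ∠ZPH = 89.2° gives PH at 124.40° from the x-axis; with |PH| = 18.7, H = (-4.9510, -5.2488). ∠PHE = 83.8° gives HE at 28.200° from the x-axis; with |HE| = 22.4, E = (14.790, 5.3363). HE ⟂ EM, so EM runs at -61.800°; with |EM| = 18.1, M = (23.343, -10.615). Then |NM| = |M − N| = 10.564.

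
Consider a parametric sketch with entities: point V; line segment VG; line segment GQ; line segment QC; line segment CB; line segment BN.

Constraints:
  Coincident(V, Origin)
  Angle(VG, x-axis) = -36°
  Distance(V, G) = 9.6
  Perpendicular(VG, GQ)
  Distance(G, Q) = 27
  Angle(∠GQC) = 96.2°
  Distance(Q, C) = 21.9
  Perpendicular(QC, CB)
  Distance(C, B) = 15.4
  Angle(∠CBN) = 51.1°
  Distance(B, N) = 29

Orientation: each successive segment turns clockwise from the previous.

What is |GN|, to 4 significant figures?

29.74

The perpendicularity gives CB at right angles to QC, so CB runs at 60.20°; with |CB| = 15.4, B = (-19.45, -3.239). ∠CBN = 51.1° gives BN at -68.70° from the x-axis; with |BN| = 29.0, N = (-8.920, -30.26). Then |GN| = |N − G| = 29.74.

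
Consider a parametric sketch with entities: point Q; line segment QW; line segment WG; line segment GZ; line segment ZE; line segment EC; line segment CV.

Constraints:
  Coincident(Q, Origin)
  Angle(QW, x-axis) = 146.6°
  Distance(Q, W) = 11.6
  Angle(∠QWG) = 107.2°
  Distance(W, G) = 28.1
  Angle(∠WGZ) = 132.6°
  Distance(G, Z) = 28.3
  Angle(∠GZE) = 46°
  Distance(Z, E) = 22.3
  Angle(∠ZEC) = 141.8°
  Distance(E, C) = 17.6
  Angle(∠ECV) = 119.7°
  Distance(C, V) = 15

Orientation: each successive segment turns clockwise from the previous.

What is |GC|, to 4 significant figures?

19.00

∠GZE = 46.0° gives ZE at -107.6° from the x-axis; with |ZE| = 22.3, E = (16.76, 24.70). ∠ZEC = 141.8° gives EC at -145.8° from the x-axis; with |EC| = 17.6, C = (2.205, 14.80). Then |GC| = |C − G| = 19.00.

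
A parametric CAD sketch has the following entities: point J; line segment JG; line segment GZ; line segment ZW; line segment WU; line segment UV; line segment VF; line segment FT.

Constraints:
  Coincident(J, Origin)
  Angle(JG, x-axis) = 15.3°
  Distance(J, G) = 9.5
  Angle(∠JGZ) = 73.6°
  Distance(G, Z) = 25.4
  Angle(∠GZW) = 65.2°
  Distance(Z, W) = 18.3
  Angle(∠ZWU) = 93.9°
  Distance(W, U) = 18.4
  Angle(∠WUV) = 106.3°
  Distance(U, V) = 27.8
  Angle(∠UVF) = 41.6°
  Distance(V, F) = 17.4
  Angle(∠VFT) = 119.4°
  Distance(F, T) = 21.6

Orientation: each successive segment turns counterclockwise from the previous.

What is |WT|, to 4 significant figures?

13.15

∠UVF = 41.6° gives VF at 174.7° from the x-axis; with |VF| = 17.4, F = (5.412, 15.75). ∠VFT = 119.4° gives FT at -124.7° from the x-axis; with |FT| = 21.6, T = (-6.884, -2.012). Then |WT| = |T − W| = 13.15.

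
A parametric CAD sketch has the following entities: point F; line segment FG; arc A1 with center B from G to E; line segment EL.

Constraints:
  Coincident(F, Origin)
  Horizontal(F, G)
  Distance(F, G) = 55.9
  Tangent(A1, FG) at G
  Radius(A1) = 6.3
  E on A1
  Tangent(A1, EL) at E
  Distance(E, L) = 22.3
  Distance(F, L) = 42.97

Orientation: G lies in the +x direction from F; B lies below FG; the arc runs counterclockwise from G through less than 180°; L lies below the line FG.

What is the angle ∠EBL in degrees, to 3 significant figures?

74.2°

F is at the origin; FG is horizontal with |FG| = 55.9 and G on the +x side, so G = (55.9, 0.00). Since A1 is tangent to FG there, BG ⟂ FG, so B = G + (0, -6.3) = (55.9, -6.30). Since BE ⟂ EL (tangency), |BL| = √(6.3² + 22.3²) = 23.2 regardless of where E sits on A1. So L lies on both circle(F, 42.97) and circle(B, 23.2); the below-FG intersection is L = (37.7, -20.6). E is the foot of the tangent from L: E = (50.8, -2.60).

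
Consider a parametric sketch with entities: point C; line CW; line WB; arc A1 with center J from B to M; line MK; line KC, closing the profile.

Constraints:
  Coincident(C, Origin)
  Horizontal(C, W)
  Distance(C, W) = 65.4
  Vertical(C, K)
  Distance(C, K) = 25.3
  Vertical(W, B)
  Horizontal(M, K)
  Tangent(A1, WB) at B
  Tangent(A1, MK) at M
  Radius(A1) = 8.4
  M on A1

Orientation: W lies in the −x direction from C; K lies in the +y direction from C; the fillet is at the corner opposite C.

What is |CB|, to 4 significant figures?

67.55

C is at the origin; CW is horizontal with |CW| = 65.4 and W on the −x side, so W = (-65.40, 0.000). C and K share the same x with |CK| = 25.3 and K on the +y side, so K = (0.000, 25.30). The virtual corner opposite C is at (-65.40, 25.30). The tangent condition forces JB to be normal to WB and tangency of A1 to MK means the radius JM is perpendicular to MK, with radius 8.4, so the center J sits 8.4 in from both sides at J = (-57.00, 16.90). That places the tangent points at B = (-65.40, 16.90) on WB and M = (-57.00, 25.30) on MK. Then |CB| = |B − C| = 67.55.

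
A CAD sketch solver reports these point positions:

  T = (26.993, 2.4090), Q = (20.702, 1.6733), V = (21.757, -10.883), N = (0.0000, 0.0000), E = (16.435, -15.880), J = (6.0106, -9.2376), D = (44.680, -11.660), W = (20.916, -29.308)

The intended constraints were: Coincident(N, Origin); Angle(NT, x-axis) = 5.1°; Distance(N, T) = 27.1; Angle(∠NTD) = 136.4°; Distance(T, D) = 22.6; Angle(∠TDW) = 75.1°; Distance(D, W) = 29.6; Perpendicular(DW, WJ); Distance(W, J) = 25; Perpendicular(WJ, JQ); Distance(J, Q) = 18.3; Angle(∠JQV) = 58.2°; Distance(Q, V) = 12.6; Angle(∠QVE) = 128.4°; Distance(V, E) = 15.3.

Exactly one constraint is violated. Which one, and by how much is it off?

Distance(V, E) = 15.3 — off by 8.00.

N = (0.00, 0.00) ✓; NT at 5.100° ✓; |NT| = 27.10 ✓; ∠NTD = 136.4° ✓; |TD| = 22.60 ✓; ∠TDW = 75.10° ✓; |DW| = 29.60 ✓; ∠(DW, WJ) = 90.00° ✓; |WJ| = 25.00 ✓; ∠(WJ, JQ) = 90.00° ✓; |JQ| = 18.30 ✓; ∠JQV = 58.20° ✓; |QV| = 12.60 ✓; ∠QVE = 128.4° ✓; |VE| = 7.300 ✗.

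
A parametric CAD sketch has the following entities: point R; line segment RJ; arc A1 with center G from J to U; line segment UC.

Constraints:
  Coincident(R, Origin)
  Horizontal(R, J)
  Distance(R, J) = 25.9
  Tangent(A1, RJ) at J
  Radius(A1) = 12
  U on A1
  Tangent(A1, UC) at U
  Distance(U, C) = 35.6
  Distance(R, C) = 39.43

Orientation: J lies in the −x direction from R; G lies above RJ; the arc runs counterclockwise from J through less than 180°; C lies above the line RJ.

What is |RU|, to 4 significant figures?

16.55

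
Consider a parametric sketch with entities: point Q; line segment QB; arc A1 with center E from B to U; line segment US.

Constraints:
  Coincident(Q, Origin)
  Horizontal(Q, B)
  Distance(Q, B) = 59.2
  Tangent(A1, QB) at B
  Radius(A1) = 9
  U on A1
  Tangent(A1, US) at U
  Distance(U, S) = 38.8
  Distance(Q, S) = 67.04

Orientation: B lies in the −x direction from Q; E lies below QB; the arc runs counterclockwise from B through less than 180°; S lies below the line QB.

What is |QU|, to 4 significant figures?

68.35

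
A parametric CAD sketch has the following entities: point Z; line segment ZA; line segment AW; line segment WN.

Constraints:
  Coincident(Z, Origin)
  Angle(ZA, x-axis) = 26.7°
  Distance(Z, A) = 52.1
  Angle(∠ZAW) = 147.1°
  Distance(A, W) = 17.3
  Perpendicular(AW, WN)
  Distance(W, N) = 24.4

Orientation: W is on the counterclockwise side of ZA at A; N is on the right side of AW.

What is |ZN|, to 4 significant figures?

80.65

∠ZAW = 147.1°, so AW runs at 26.7° + (180° − 147.1°) = 59.60° from the x-axis; with |AW| = 17.3, W = A + 17.3·(cos 59.60°, sin 59.60°) = (55.30, 38.33). AW is perpendicular to WN; with |WN| = 24.4 on the right of AW, N = W + 24.4·(0.8625, -0.5060) = (76.34, 25.98). Then |ZN| = |N − Z| = 80.65.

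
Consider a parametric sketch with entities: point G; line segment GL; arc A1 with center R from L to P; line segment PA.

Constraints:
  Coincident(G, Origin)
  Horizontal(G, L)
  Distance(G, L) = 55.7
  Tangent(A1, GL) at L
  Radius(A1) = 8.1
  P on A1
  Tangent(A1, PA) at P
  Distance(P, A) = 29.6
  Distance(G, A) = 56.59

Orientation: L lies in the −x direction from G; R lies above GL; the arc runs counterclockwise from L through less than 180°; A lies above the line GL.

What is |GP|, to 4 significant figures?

48.19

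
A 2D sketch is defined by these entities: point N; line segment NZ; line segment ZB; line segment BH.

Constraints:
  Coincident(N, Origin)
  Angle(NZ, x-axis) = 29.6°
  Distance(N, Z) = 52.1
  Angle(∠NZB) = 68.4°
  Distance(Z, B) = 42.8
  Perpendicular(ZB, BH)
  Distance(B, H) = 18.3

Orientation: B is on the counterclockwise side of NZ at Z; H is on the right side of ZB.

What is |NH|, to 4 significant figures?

70.80

∠NZB = 68.4°, so ZB runs at 29.6° + (180° − 68.4°) = 141.2° from the x-axis; with |ZB| = 42.8, B = Z + 42.8·(cos 141.2°, sin 141.2°) = (11.95, 52.55). The perpendicularity gives BH at right angles to ZB; with |BH| = 18.3 on the right of ZB, H = B + 18.3·(0.6266, 0.7793) = (23.41, 66.81). Then |NH| = |H − N| = 70.80.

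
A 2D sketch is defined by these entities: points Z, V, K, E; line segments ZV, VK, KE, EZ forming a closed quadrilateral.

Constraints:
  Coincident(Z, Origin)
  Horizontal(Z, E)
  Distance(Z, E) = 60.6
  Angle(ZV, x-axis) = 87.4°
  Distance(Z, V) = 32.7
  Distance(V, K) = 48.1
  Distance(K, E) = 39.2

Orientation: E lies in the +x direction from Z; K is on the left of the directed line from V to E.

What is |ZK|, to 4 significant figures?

62.00

Checks: |VK| = 48.10 ✓; |KE| = 39.20 ✓.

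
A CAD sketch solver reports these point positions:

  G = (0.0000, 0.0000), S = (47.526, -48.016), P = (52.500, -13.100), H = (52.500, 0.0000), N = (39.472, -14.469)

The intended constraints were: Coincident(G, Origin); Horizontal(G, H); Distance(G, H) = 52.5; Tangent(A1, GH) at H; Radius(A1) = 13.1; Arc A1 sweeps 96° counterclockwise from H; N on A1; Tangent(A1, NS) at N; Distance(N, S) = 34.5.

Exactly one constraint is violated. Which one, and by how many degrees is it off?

Tangent(A1, NS) at N — off by 7.50°.

G = (0.00, 0.00) ✓; G.y = 0.00, H.y = 0.00 ✓; |GH| = 52.50 ✓; ∠(PH, HG) = 90.00° ✓; |PH| = 13.10 ✓; bearing(P→N) − bearing(P→H) = 96.00° ✓; |PN| = 13.10 ✓; ∠(PN, NS) = 82.50° ✗; |NS| = 34.50 ✓.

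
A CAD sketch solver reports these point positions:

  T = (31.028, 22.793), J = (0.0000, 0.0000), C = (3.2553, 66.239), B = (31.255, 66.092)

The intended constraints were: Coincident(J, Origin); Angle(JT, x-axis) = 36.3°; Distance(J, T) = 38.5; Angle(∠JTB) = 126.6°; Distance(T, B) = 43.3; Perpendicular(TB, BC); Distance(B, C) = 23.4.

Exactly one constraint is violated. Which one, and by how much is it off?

Distance(B, C) = 23.4 — off by 4.60.

J = (0.00, 0.00) ✓; JT at 36.30° ✓; |JT| = 38.50 ✓; ∠JTB = 126.6° ✓; |TB| = 43.30 ✓; ∠(TB, BC) = 90.00° ✓; |BC| = 28.00 ✗.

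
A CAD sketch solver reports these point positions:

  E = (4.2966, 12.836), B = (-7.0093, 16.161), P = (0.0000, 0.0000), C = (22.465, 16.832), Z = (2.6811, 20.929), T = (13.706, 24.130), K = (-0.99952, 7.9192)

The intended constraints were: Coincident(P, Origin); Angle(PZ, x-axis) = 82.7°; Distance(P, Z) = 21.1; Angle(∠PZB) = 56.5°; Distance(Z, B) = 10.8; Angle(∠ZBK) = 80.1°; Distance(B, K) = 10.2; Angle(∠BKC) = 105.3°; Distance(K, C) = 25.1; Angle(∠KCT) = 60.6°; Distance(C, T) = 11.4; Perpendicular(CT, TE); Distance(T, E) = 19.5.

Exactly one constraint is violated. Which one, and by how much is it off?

Distance(T, E) = 19.5 — off by 4.80.

P = (0.00, 0.00) ✓; PZ at 82.70° ✓; |PZ| = 21.10 ✓; ∠PZB = 56.50° ✓; |ZB| = 10.80 ✓; ∠ZBK = 80.10° ✓; |BK| = 10.20 ✓; ∠BKC = 105.3° ✓; |KC| = 25.10 ✓; ∠KCT = 60.60° ✓; |CT| = 11.40 ✓; ∠(CT, TE) = 90.00° ✓; |TE| = 14.70 ✗.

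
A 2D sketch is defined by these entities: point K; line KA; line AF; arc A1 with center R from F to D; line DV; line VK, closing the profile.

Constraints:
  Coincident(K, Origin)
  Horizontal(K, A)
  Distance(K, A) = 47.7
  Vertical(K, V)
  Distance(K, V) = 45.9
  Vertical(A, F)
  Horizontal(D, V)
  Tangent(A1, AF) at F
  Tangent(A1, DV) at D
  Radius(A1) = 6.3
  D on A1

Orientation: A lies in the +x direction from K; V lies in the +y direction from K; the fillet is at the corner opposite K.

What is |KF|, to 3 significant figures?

62.0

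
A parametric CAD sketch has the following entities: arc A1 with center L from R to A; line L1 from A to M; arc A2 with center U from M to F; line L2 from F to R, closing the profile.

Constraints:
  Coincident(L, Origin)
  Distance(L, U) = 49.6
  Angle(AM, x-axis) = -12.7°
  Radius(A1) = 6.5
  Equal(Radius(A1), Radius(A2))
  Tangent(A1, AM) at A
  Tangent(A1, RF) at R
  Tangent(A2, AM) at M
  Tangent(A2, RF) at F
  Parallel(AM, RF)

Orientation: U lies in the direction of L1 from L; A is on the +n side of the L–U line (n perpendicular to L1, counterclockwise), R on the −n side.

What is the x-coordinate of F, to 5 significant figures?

46.958

The slot axis is L1's direction at -12.7°, so u = (cos -12.7°, sin -12.7°) = (0.97553, -0.21985) and n = (−sin -12.7°, cos -12.7°) = (0.21985, 0.97553). L is at the origin and U lies 49.6 along u from L, so U = 49.6·u = (48.387, -10.904). Tangency of A1 to both parallel lines with radius 6.5 puts A and R at L ± 6.5·n: A = (1.4290, 6.3410), R = (-1.4290, -6.3410). Equal radii place M and F the same way about U: M = U + 6.5·n = (49.816, -4.5634), F = U − 6.5·n = (46.958, -17.245). So F.x = 46.958.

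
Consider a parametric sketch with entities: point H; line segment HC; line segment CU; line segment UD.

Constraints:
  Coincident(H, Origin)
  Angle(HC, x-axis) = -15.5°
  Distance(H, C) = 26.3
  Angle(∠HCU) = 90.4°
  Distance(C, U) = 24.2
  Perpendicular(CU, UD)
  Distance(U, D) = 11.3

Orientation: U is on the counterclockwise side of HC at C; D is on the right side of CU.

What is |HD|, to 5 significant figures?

44.814

∠HCU = 90.4°, so CU runs at -15.5° + (180° − 90.4°) = 74.100° from the x-axis; with |CU| = 24.2, U = C + 24.2·(cos 74.100°, sin 74.100°) = (31.973, 16.246). CU is perpendicular to UD; with |UD| = 11.3 on the right of CU, D = U + 11.3·(0.96174, -0.27396) = (42.841, 13.150). Then |HD| = |D − H| = 44.814.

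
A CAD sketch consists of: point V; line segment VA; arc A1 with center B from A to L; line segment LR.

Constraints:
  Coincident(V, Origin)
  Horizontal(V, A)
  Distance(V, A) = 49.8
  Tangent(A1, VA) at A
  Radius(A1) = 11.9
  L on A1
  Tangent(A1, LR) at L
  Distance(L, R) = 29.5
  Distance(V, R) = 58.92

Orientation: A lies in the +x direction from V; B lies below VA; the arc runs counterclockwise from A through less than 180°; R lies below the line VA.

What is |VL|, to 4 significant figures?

40.15

Checks: |BA| = 11.90 ✓; |BL| = 11.90 ✓; ∠(BL, LR) = 90.00° ✓; |LR| = 29.50 ✓; |VR| = 58.92 ✓.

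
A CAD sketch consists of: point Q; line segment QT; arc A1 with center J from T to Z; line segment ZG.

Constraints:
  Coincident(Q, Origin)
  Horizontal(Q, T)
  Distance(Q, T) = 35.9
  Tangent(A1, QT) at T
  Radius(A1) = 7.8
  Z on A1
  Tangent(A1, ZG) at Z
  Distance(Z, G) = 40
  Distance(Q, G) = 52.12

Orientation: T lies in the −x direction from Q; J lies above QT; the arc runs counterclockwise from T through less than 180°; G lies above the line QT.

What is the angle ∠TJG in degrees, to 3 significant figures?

162°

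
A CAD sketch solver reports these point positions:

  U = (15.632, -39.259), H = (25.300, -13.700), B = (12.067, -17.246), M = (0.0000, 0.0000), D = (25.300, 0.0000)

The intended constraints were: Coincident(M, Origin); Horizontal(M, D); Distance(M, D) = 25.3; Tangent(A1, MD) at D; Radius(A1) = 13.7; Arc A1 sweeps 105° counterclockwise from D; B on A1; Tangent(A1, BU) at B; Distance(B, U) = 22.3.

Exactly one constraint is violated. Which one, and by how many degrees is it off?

Tangent(A1, BU) at B — off by 5.80°.

M = (0.00, 0.00) ✓; M.y = 0.00, D.y = 0.00 ✓; |MD| = 25.30 ✓; ∠(HD, DM) = 90.00° ✓; |HD| = 13.70 ✓; bearing(H→B) − bearing(H→D) = 105.0° ✓; |HB| = 13.70 ✓; ∠(HB, BU) = 95.80° ✗; |BU| = 22.30 ✓.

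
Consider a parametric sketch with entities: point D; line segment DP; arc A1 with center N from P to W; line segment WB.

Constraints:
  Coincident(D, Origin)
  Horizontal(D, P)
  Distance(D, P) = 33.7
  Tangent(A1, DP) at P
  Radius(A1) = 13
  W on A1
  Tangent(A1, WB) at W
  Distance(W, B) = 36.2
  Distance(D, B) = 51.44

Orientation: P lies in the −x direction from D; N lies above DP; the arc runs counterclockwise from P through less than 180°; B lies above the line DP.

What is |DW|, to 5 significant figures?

23.982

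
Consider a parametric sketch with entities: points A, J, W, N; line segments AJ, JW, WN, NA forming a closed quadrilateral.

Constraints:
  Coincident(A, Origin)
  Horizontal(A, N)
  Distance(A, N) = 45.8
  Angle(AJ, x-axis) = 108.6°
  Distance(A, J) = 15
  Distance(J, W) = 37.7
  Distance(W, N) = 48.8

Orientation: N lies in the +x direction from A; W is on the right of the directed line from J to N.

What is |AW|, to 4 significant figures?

22.90

Checks: |JW| = 37.70 ✓; |WN| = 48.80 ✓.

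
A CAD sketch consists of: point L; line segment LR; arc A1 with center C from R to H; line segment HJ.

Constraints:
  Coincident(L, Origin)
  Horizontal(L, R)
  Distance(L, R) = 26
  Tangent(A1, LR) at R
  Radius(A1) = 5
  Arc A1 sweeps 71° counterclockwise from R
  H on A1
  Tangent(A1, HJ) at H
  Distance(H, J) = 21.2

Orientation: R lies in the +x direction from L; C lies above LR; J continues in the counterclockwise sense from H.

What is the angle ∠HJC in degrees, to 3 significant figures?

13.3°

On A1, R sits at bearing -90° from C; a 71° counterclockwise sweep puts H at bearing -19°, so H = C + 5.0·(cos -19°, sin -19°) = (30.7, 3.37). A1 meets HJ tangentially, so CH is at right angles to HJ, so HJ runs along (−sin -19°, cos -19°); with |HJ| = 21.2, J = (37.6, 23.4). Then cos ∠HJC = JH·JC / (|JH||JC|), giving 13.3°.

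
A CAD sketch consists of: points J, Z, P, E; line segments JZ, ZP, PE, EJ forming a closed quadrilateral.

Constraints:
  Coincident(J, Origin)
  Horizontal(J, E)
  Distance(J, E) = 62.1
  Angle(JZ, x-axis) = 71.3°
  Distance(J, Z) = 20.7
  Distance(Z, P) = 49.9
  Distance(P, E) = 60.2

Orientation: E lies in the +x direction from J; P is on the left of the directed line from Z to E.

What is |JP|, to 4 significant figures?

69.31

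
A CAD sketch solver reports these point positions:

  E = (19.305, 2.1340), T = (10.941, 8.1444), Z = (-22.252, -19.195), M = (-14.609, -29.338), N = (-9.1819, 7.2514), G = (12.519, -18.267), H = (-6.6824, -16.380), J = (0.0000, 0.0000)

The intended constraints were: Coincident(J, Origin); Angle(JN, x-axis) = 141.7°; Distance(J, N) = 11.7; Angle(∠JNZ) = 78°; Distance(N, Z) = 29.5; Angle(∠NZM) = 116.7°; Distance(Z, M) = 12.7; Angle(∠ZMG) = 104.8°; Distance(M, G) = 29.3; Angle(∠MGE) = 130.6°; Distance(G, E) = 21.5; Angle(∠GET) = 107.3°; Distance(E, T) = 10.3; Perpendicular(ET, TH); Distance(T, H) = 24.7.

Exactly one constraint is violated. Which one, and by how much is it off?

Distance(T, H) = 24.7 — off by 5.50.

J = (0.00, 0.00) ✓; JN at 141.7° ✓; |JN| = 11.70 ✓; ∠JNZ = 78.00° ✓; |NZ| = 29.50 ✓; ∠NZM = 116.7° ✓; |ZM| = 12.70 ✓; ∠ZMG = 104.8° ✓; |MG| = 29.30 ✓; ∠MGE = 130.6° ✓; |GE| = 21.50 ✓; ∠GET = 107.3° ✓; |ET| = 10.30 ✓; ∠(ET, TH) = 90.00° ✓; |TH| = 30.20 ✗.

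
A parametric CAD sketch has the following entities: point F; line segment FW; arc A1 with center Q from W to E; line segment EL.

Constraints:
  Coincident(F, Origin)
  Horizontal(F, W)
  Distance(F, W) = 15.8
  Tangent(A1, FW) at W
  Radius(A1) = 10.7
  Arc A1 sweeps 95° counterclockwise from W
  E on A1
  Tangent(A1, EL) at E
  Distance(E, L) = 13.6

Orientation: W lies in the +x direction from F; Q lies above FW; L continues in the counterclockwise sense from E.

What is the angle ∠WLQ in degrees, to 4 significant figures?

12.58°

On A1, W sits at bearing -90° from Q; a 95° counterclockwise sweep puts E at bearing 5°, so E = Q + 10.7·(cos 5°, sin 5°) = (26.46, 11.63). The tangent condition forces QE to be normal to EL, so EL runs along (−sin 5°, cos 5°); with |EL| = 13.6, L = (25.27, 25.18). Then cos ∠WLQ = LW·LQ / (|LW||LQ|), giving 12.58°.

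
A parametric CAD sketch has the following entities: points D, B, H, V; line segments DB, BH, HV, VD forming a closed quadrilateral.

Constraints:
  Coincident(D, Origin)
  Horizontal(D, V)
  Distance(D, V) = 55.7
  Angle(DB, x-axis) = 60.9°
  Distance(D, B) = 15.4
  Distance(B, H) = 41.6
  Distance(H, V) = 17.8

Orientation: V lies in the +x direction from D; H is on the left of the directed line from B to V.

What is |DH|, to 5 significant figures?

51.678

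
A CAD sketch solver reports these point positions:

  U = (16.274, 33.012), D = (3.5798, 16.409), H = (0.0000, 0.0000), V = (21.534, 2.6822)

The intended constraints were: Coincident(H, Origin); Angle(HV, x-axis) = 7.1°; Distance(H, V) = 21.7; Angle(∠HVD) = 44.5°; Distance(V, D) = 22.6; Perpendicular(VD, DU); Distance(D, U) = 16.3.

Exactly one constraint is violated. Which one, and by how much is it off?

Distance(D, U) = 16.3 — off by 4.60.

H = (0.00, 0.00) ✓; HV at 7.100° ✓; |HV| = 21.70 ✓; ∠HVD = 44.50° ✓; |VD| = 22.60 ✓; ∠(VD, DU) = 90.00° ✓; |DU| = 20.90 ✗.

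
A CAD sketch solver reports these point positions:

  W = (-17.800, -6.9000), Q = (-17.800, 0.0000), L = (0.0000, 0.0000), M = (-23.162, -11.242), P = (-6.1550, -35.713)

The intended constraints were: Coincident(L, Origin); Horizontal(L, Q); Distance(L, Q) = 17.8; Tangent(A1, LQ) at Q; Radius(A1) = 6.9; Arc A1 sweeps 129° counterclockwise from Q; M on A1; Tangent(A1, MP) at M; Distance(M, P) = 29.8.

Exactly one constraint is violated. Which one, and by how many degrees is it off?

Tangent(A1, MP) at M — off by 4.20°.

L = (0.00, 0.00) ✓; L.y = 0.00, Q.y = 0.00 ✓; |LQ| = 17.80 ✓; ∠(WQ, QL) = 90.00° ✓; |WQ| = 6.900 ✓; bearing(W→M) − bearing(W→Q) = 129.0° ✓; |WM| = 6.900 ✓; ∠(WM, MP) = 94.20° ✗; |MP| = 29.80 ✓.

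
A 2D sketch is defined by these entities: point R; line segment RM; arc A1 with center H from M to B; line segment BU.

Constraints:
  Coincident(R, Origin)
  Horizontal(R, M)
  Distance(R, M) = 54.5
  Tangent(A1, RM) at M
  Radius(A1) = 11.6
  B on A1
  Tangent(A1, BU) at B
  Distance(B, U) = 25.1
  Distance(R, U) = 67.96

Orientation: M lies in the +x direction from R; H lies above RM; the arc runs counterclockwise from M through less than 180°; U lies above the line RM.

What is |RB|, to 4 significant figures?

67.15

R is at the origin; RM is horizontal with |RM| = 54.5 and M on the +x side, so M = (54.50, 0.000). The tangent condition forces HM to be normal to RM, so H = M + (0, 11.6) = (54.50, 11.60). Since HB ⟂ BU (tangency), |HU| = √(11.6² + 25.1²) = 27.65 regardless of where B sits on A1. So U lies on both circle(R, 67.96) and circle(H, 27.65); the above-RM intersection is U = (55.49, 39.23). B is the foot of the tangent from U: B = (65.20, 16.09).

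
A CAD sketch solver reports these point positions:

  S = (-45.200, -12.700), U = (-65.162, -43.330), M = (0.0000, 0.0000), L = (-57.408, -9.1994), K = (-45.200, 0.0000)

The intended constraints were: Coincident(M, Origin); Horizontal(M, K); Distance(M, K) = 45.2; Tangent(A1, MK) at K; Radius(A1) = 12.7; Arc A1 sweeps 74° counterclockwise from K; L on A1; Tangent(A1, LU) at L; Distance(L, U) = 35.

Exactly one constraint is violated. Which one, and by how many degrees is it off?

Tangent(A1, LU) at L — off by 3.20°.

M = (0.00, 0.00) ✓; M.y = 0.00, K.y = 0.00 ✓; |MK| = 45.20 ✓; ∠(SK, KM) = 90.00° ✓; |SK| = 12.70 ✓; bearing(S→L) − bearing(S→K) = 74.00° ✓; |SL| = 12.70 ✓; ∠(SL, LU) = 86.80° ✗; |LU| = 35.00 ✓.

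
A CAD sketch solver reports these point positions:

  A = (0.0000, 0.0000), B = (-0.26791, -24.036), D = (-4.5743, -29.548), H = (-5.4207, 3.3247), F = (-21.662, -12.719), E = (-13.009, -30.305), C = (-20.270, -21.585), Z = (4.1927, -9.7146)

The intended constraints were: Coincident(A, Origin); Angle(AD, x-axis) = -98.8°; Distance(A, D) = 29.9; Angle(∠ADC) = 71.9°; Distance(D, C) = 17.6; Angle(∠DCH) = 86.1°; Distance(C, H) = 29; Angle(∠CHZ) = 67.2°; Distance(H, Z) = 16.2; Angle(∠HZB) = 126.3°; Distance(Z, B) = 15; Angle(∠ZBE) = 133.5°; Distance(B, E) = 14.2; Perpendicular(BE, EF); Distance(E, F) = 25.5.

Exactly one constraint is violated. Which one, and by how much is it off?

Distance(E, F) = 25.5 — off by 5.90.

A = (0.00, 0.00) ✓; AD at -98.80° ✓; |AD| = 29.90 ✓; ∠ADC = 71.90° ✓; |DC| = 17.60 ✓; ∠DCH = 86.10° ✓; |CH| = 29.00 ✓; ∠CHZ = 67.20° ✓; |HZ| = 16.20 ✓; ∠HZB = 126.3° ✓; |ZB| = 15.00 ✓; ∠ZBE = 133.5° ✓; |BE| = 14.20 ✓; ∠(BE, EF) = 90.00° ✓; |EF| = 19.60 ✗.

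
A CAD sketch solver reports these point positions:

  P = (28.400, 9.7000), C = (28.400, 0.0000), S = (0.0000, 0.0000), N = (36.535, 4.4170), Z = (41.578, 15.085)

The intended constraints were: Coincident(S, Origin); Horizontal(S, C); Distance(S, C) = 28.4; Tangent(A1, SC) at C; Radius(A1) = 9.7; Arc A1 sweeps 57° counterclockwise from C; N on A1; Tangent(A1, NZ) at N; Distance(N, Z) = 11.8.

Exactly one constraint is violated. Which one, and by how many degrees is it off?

Tangent(A1, NZ) at N — off by 7.70°.

S = (0.00, 0.00) ✓; S.y = 0.00, C.y = 0.00 ✓; |SC| = 28.40 ✓; ∠(PC, CS) = 90.00° ✓; |PC| = 9.700 ✓; bearing(P→N) − bearing(P→C) = 57.00° ✓; |PN| = 9.700 ✓; ∠(PN, NZ) = 82.30° ✗; |NZ| = 11.80 ✓.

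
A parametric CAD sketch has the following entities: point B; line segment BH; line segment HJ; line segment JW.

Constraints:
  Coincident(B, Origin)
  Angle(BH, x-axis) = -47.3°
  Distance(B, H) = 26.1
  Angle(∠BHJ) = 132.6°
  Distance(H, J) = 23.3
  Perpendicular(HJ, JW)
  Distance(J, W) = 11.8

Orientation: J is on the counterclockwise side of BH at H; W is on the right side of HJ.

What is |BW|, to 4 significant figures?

51.38

B is at the origin; BH runs at -47.3° with length 26.1, so H = 26.1·(cos -47.3°, sin -47.3°) = (17.70, -19.18). ∠BHJ = 132.6°, so HJ runs at -47.3° + (180° − 132.6°) = 0.1000° from the x-axis; with |HJ| = 23.3, J = H + 23.3·(cos 0.1000°, sin 0.1000°) = (41.00, -19.14). HJ ⟂ JW; with |JW| = 11.8 on the right of HJ, W = J + 11.8·(0.001745, -1.000) = (41.02, -30.94). Then |BW| = |W − B| = 51.38.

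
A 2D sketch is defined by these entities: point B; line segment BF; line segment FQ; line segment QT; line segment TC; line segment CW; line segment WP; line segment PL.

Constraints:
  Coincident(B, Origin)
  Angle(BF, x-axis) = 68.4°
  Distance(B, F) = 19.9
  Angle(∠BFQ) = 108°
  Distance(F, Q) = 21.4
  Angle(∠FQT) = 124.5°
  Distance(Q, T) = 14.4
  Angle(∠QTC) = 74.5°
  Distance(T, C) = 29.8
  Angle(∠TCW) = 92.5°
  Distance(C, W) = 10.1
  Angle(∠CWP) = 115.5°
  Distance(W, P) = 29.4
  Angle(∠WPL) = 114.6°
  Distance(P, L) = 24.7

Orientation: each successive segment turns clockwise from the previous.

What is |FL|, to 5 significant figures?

41.195

∠CWP = 115.5° gives WP at 43.400° from the x-axis; with |WP| = 29.4, P = (25.605, 26.701). ∠WPL = 114.6° gives PL at -22.000° from the x-axis; with |PL| = 24.7, L = (48.507, 17.448). Then |FL| = |L − F| = 41.195.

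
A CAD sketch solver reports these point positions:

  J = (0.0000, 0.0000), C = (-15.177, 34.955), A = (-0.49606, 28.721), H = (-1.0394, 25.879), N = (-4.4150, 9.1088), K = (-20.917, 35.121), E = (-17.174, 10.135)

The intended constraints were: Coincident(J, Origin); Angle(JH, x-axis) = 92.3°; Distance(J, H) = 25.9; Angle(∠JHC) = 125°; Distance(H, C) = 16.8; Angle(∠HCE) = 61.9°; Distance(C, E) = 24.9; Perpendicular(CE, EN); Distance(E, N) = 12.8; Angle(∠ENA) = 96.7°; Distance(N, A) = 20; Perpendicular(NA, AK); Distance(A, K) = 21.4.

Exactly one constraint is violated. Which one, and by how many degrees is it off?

Perpendicular(NA, AK) — off by 6.10°.

J = (0.00, 0.00) ✓; JH at 92.30° ✓; |JH| = 25.90 ✓; ∠JHC = 125.0° ✓; |HC| = 16.80 ✓; ∠HCE = 61.90° ✓; |CE| = 24.90 ✓; ∠(CE, EN) = 90.00° ✓; |EN| = 12.80 ✓; ∠ENA = 96.70° ✓; |NA| = 20.00 ✓; ∠(NA, AK) = 83.90° ✗; |AK| = 21.40 ✓.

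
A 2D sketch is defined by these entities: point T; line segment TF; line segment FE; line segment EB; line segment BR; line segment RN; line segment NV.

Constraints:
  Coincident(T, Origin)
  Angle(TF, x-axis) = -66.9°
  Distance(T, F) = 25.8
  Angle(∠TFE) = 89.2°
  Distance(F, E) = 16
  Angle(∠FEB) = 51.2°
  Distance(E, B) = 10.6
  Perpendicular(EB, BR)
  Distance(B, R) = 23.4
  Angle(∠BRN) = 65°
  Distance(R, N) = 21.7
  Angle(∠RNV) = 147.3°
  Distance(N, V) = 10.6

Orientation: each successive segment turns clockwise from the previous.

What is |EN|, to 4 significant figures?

16.87

T is at the origin; TF runs at -66.9° with length 25.8, so F = (10.12, -23.73). ∠TFE = 89.2° gives FE at -157.7° from the x-axis; with |FE| = 16.0, E = (-4.681, -29.80). ∠FEB = 51.2° gives EB at 73.50° from the x-axis; with |EB| = 10.6, B = (-1.670, -19.64). EB is perpendicular to BR, so BR runs at -16.50°; with |BR| = 23.4, R = (20.77, -26.29). ∠BRN = 65.0° gives RN at -131.5° from the x-axis; with |RN| = 21.7, N = (6.387, -42.54). Then |EN| = |N − E| = 16.87.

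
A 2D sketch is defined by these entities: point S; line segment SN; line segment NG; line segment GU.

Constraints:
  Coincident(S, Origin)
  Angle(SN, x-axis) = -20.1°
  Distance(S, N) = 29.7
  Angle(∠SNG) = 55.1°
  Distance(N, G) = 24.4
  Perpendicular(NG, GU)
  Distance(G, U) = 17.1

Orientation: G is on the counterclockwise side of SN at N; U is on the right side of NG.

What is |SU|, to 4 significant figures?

42.12

∠SNG = 55.1°, so NG runs at -20.1° + (180° − 55.1°) = 104.8° from the x-axis; with |NG| = 24.4, G = N + 24.4·(cos 104.8°, sin 104.8°) = (21.66, 13.38). The perpendicularity gives GU at right angles to NG; with |GU| = 17.1 on the right of NG, U = G + 17.1·(0.9668, 0.2554) = (38.19, 17.75). Then |SU| = |U − S| = 42.12.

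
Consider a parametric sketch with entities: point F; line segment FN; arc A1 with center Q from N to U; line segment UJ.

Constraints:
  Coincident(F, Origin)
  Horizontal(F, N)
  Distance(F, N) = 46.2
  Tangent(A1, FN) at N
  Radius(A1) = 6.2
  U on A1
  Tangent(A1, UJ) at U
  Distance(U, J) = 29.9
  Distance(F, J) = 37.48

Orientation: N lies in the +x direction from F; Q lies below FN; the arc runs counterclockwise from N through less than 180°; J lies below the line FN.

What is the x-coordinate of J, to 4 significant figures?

24.86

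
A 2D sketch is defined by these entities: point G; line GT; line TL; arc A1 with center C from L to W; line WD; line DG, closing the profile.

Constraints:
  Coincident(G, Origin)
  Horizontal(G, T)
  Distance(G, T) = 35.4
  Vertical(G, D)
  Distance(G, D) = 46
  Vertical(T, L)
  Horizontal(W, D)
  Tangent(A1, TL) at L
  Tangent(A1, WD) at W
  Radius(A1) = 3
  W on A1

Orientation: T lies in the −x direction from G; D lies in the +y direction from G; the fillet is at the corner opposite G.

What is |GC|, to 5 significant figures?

53.840

GD is vertical with |GD| = 46.0 and D on the +y side, so D = (0.0000, 46.000). The virtual corner opposite G is at (-35.400, 46.000). Tangency of A1 to TL means the radius CL is perpendicular to TL and tangency of A1 to WD means the radius CW is perpendicular to WD, with radius 3.0, so the center C sits 3.0 in from both sides at C = (-32.400, 43.000). Then |GC| = |C − G| = 53.840.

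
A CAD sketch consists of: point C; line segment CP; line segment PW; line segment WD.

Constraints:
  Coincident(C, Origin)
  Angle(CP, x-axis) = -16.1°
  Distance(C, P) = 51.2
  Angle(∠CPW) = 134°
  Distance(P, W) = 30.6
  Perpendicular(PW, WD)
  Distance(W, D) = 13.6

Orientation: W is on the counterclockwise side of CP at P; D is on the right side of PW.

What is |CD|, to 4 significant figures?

83.19

C is at the origin; CP runs at -16.1° with length 51.2, so P = 51.2·(cos -16.1°, sin -16.1°) = (49.19, -14.20). ∠CPW = 134.0°, so PW runs at -16.1° + (180° − 134.0°) = 29.90° from the x-axis; with |PW| = 30.6, W = P + 30.6·(cos 29.90°, sin 29.90°) = (75.72, 1.055). PW is perpendicular to WD; with |WD| = 13.6 on the right of PW, D = W + 13.6·(0.4985, -0.8669) = (82.50, -10.73). Then |CD| = |D − C| = 83.19.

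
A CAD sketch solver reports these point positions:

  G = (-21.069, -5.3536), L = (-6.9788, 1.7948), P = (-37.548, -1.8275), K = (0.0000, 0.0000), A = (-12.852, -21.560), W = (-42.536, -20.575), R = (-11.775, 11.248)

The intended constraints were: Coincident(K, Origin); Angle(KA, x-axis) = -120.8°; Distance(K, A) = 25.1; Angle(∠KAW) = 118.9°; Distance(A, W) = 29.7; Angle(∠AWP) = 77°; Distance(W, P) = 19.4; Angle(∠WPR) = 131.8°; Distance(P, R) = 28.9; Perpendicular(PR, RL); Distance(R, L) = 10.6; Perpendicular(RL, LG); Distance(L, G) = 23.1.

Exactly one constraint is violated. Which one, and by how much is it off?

Distance(L, G) = 23.1 — off by 7.30.

K = (0.00, 0.00) ✓; KA at -120.8° ✓; |KA| = 25.10 ✓; ∠KAW = 118.9° ✓; |AW| = 29.70 ✓; ∠AWP = 77.00° ✓; |WP| = 19.40 ✓; ∠WPR = 131.8° ✓; |PR| = 28.90 ✓; ∠(PR, RL) = 90.00° ✓; |RL| = 10.60 ✓; ∠(RL, LG) = 90.00° ✓; |LG| = 15.80 ✗.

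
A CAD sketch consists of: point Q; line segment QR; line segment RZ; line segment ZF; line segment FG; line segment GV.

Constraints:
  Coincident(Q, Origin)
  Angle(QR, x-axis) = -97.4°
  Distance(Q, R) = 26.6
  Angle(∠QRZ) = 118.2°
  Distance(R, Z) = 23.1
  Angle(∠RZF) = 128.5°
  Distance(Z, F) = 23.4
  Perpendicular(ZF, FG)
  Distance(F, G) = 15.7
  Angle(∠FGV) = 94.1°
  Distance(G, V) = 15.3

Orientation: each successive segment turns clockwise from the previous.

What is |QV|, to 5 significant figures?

28.376

Q is at the origin; QR runs at -97.4° with length 26.6, so R = (-3.4260, -26.378). ∠QRZ = 118.2° gives RZ at -159.20° from the x-axis; with |RZ| = 23.1, Z = (-25.020, -34.581). ∠RZF = 128.5° gives ZF at 149.30° from the x-axis; with |ZF| = 23.4, F = (-45.141, -22.635). ZF is perpendicular to FG, so FG runs at 59.300°; with |FG| = 15.7, G = (-37.125, -9.1350). ∠FGV = 94.1° gives GV at -26.600° from the x-axis; with |GV| = 15.3, V = (-23.445, -15.986). Then |QV| = |V − Q| = 28.376.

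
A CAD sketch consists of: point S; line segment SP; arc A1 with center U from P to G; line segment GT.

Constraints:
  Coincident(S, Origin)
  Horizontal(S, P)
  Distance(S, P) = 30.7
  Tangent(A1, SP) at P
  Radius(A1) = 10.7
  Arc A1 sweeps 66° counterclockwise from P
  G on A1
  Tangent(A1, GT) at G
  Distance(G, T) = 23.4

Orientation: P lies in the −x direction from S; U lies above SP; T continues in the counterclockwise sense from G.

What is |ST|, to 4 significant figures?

29.98

On A1, P sits at bearing -90° from U; a 66° counterclockwise sweep puts G at bearing -24°, so G = U + 10.7·(cos -24°, sin -24°) = (-20.93, 6.348). A1 meets GT tangentially, so UG is at right angles to GT, so GT runs along (−sin -24°, cos -24°); with |GT| = 23.4, T = (-11.41, 27.72). Then |ST| = |T − S| = 29.98.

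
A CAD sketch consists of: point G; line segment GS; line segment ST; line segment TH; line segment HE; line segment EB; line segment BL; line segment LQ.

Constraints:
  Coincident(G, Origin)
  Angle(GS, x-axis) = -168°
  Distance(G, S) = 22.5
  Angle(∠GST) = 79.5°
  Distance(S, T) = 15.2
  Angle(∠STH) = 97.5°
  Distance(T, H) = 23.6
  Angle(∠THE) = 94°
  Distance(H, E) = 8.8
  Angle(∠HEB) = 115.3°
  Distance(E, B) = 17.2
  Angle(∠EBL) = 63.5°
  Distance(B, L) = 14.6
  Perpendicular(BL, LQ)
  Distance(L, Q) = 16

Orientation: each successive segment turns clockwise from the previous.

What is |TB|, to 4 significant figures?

19.51

∠THE = 94.0° gives HE at -77.00° from the x-axis; with |HE| = 8.8, E = (2.883, 5.634). ∠HEB = 115.3° gives EB at -141.7° from the x-axis; with |EB| = 17.2, B = (-10.62, -5.026). Then |TB| = |B − T| = 19.51.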